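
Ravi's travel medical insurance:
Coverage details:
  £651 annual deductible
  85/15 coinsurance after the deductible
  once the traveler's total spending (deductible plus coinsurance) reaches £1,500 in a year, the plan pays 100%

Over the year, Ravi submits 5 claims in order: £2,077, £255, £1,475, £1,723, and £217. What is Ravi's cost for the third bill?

Claim 1 (£2,077): £651 to deductible, leaving £1,426; 15% of £1,426 = £213.90. Traveler pays £864.90; OOP now £864.90.
Claim 2 (£255): deductible met; 15% of £255 = £38.25. Cost to traveler: £38.25. OOP to date £903.15.
Claim 3 (£1,475): deductible already satisfied, so traveler's share is 15% × £1,475 = £221.25. Traveler owes £221.25 (running OOP £1,124.40).

£221.25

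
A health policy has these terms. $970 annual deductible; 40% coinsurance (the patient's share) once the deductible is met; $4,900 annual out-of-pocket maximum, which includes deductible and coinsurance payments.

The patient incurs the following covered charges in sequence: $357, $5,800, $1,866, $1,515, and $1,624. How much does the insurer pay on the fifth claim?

$1,121.20

Claim 1 — $357: fully absorbed by the deductible. Patient owes $357 (running OOP $357). Plan pays $357 − $357 = $0.
Claim 2 — $5,800: $613 finishes the deductible; $5,187 goes to coinsurance; patient's 40% is $2,074.80. Patient owes $2,687.80 (running OOP $3,044.80). Plan pays $5,800 − $2,687.80 = $3,112.20.
Claim 3 — $1,866: deductible met; 40% of $1,866 = $746.40. Cost to patient: $746.40. OOP to date $3,791.20. Plan pays $1,866 − $746.40 = $1,119.60.
Claim 4 — $1,515: 40% coinsurance on $1,515 = $606. Patient owes $606 (running OOP $4,397.20). Plan pays $1,515 − $606 = $909.
Claim 5 — $1,624: deductible already satisfied, so patient's share is 40% × $1,624 = $649.60. Adding that to $4,397.20 gives $5,046.80, past the $4,900 cap; patient pays only $4,900 − $4,397.20 = $502.80. Insurer: $1,624 − $502.80 = $1,121.20.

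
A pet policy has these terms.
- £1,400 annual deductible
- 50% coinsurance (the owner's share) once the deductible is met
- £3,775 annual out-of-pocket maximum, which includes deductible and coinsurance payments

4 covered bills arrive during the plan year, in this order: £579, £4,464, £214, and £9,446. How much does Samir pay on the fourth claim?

£446.50

Claim 1 — £579: entire amount goes to the deductible. Owner pays £579; OOP now £579.
Claim 2 — £4,464: £821 to deductible, leaving £3,643; coinsurance £3,643 × 50% = £1,821.50. Cost to owner: £2,642.50. OOP to date £3,221.50.
Claim 3 — £214: 50% coinsurance on £214 = £107. Owner pays £107; OOP now £3,328.50.
Claim 4 — £9,446: deductible met; 50% of £9,446 = £4,723. Adding that to £3,328.50 gives £8,051.50, past the £3,775 cap; owner pays only £3,775 − £3,328.50 = £446.50.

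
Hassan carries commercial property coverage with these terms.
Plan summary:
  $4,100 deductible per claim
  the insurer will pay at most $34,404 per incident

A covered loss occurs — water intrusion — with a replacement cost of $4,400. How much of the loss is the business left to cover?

$4,100

Subtract the deductible: $4,400 − $4,100 = $300.
$300 is within the $34,404 limit, so the insurer pays $300.
The business bears the rest of the original loss: $4,400 − $300 = $4,100.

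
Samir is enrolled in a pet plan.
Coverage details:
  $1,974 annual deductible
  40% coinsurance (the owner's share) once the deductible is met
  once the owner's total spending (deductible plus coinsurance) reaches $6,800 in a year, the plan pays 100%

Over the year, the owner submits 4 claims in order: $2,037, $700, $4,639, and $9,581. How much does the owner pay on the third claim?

$1,855.60

#1 ($2,037): deductible takes $1,974, $63 remains; 40% of $63 = $25.20. Owner owes $1,999.20 (running OOP $1,999.20).
#2 ($700): deductible met; 40% of $700 = $280. Cost to owner: $280. OOP to date $2,279.20.
#3 ($4,639): 40% coinsurance on $4,639 = $1,855.60. Owner pays $1,855.60; OOP now $4,134.80.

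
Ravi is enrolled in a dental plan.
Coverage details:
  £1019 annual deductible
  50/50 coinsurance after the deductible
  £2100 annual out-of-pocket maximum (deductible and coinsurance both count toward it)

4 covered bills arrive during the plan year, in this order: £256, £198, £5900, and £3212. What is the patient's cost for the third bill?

£1646

Claim 1 (£256): all of it applies to the deductible. Patient pays £256; OOP now £256.
Claim 2 (£198): entire amount goes to the deductible. Patient pays £198; OOP now £454.
Claim 3 (£5900): £565 finishes the deductible; £5335 goes to coinsurance; 50% of £5335 = £2667.50. Deductible plus coinsurance: £565 + £2667.50 = £3232.50. That would push OOP to £3686.50, over the £2100 cap, so patient pays £2100 − £454 = £1646.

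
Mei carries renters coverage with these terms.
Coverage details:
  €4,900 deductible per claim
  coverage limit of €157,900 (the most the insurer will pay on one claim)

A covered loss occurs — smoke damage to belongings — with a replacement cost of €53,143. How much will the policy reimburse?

€48,243

Subtract the deductible: €53,143 − €4,900 = €48,243.
€48,243 is within the €157,900 limit, so the insurer pays €48,243.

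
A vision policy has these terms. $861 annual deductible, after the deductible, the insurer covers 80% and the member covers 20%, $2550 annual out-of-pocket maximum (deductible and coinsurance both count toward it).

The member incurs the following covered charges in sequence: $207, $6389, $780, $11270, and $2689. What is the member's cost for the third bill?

Bill 1, $207: entire amount goes to the deductible. Member pays $207; OOP now $207.
Bill 2, $6389: $654 to deductible, leaving $5735; member's 20% is $1147. Cost to member: $1801. OOP to date $2008.
Bill 3, $780: deductible met; 20% of $780 = $156. Member pays $156; OOP now $2164.

$156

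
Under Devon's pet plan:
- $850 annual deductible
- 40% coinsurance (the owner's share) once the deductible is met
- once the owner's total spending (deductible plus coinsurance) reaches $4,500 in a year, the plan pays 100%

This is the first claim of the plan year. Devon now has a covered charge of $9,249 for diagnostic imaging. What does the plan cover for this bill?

$5,039.40

The full $850 deductible is still open; $850 of this bill applies to it.
After the $850 deductible portion, $9,249 − $850 = $8,399 is subject to coinsurance.
Coinsurance: $8,399 × 40% = $3,359.60.
So the owner owes $850 + $3,359.60 = $4,209.60 before any cap.
Cumulative spending $0 + $4,209.60 = $4,209.60 stays under the $4,500 maximum.
Insurer pays the balance: $9,249 − $4,209.60 = $5,039.40.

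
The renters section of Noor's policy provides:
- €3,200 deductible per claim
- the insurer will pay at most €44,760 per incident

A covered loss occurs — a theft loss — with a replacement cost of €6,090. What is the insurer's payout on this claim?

€2,890

Subtract the deductible: €6,090 − €3,200 = €2,890.
€2,890 ≤ €44,760, so the limit doesn't bind; insurer pays €2,890.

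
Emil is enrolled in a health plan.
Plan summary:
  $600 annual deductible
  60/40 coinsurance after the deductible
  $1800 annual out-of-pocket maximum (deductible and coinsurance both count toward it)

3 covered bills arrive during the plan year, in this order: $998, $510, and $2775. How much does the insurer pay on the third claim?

$1938.20

Bill 1, $998: $600 finishes the deductible; $398 goes to coinsurance; 40% of $398 = $159.20. Patient owes $759.20 (running OOP $759.20). Insurer: $998 − $759.20 = $238.80.
Bill 2, $510: deductible met; 40% of $510 = $204. Cost to patient: $204. OOP to date $963.20. Insurer: $510 − $204 = $306.
Bill 3, $2775: deductible met; 40% of $2775 = $1110. That would push OOP to $2073.20, over the $1800 cap, so patient pays $1800 − $963.20 = $836.80. Insurer: $2775 − $836.80 = $1938.20.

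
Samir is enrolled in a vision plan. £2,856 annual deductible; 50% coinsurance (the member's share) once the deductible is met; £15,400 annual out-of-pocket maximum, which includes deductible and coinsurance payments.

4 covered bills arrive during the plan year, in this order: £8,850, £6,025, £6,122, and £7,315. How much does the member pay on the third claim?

Claim 1 — £8,850: £2,856 finishes the deductible; £5,994 goes to coinsurance; coinsurance £5,994 × 50% = £2,997. Member owes £5,853 (running OOP £5,853).
Claim 2 — £6,025: deductible already satisfied, so member's share is 50% × £6,025 = £3,012.50. Member owes £3,012.50 (running OOP £8,865.50).
Claim 3 — £6,122: deductible already satisfied, so member's share is 50% × £6,122 = £3,061. Member pays £3,061; OOP now £11,926.50.

£3,061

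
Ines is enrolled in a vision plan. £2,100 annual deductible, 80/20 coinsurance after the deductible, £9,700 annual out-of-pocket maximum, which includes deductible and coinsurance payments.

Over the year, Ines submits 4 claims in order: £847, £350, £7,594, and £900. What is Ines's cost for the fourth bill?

Claim 1 (£847): all of it applies to the deductible. Cost to member: £847. OOP to date £847.
Claim 2 (£350): all of it applies to the deductible. Member owes £350 (running OOP £1,197).
Claim 3 (£7,594): deductible takes £903, £6,691 remains; 20% of £6,691 = £1,338.20. Member pays £2,241.20; OOP now £3,438.20.
Claim 4 (£900): 20% coinsurance on £900 = £180. Member owes £180 (running OOP £3,618.20).

£180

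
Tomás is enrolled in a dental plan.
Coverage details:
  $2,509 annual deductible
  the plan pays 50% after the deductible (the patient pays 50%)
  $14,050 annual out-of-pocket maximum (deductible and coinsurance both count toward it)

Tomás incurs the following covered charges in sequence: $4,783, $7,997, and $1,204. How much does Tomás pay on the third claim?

$602

Bill 1, $4,783: $2,509 finishes the deductible; $2,274 goes to coinsurance; 50% of $2,274 = $1,137. Patient owes $3,646 (running OOP $3,646).
Bill 2, $7,997: 50% coinsurance on $7,997 = $3,998.50. Patient pays $3,998.50; OOP now $7,644.50.
Bill 3, $1,204: 50% coinsurance on $1,204 = $602. Patient owes $602 (running OOP $8,246.50).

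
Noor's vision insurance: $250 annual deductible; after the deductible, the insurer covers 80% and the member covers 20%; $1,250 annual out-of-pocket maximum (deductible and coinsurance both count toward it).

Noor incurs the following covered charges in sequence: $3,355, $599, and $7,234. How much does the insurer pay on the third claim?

$6,974.80

Claim 1 — $3,355: $250 to deductible, leaving $3,105; 20% of $3,105 = $621. Cost to member: $871. OOP to date $871. Plan pays $3,355 − $871 = $2,484.
Claim 2 — $599: 20% coinsurance on $599 = $119.80. Cost to member: $119.80. OOP to date $990.80. Plan pays $599 − $119.80 = $479.20.
Claim 3 — $7,234: 20% coinsurance on $7,234 = $1,446.80. That would push OOP to $2,437.60, over the $1,250 cap, so member pays $1,250 − $990.80 = $259.20. Insurer: $7,234 − $259.20 = $6,974.80.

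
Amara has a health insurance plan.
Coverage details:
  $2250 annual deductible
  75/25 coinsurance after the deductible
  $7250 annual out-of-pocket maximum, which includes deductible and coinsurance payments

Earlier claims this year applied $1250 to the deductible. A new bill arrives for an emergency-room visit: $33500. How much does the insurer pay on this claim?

$27500

Remaining deductible: $2250 − $1250 = $1000.
The remaining $32500 (= $33500 − $1000) moves to coinsurance.
Patient's 25% share of $32500 is $8125.
So the patient owes $1000 + $8125 = $9125 before any cap.
Year-to-date out-of-pocket would reach $1250 + $9125 = $10375, above the $7250 maximum, so the patient pays only $7250 − $1250 = $6000.
The plan picks up $33500 − $6000 = $27500.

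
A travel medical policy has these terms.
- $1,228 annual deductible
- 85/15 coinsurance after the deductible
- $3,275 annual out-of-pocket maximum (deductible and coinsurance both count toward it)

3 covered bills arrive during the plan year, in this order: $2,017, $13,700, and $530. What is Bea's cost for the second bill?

Bill 1, $2,017: deductible takes $1,228, $789 remains; 15% of $789 = $118.35. Traveler pays $1,346.35; OOP now $1,346.35.
Bill 2, $13,700: deductible met; 15% of $13,700 = $2,055. OOP would hit $3,401.35 > $3,275, so the cap limits the traveler to $3,275 − $1,346.35 = $1,928.65.

$1,928.65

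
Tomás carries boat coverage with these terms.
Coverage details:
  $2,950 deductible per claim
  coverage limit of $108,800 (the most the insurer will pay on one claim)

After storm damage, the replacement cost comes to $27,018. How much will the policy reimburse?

After the deductible, $27,018 − $2,950 = $24,068 remains.
That's under the $108,800 cap, so the insurer reimburses the full $24,068.

$24,068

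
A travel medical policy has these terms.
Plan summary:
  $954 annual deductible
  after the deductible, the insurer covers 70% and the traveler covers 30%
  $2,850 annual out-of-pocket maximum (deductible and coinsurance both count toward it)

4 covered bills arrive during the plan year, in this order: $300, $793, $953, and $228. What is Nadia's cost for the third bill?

Claim 1 — $300: fully absorbed by the deductible. Traveler owes $300 (running OOP $300).
Claim 2 — $793: deductible takes $654, $139 remains; coinsurance $139 × 30% = $41.70. Traveler owes $695.70 (running OOP $995.70).
Claim 3 — $953: deductible already satisfied, so traveler's share is 30% × $953 = $285.90. Traveler pays $285.90; OOP now $1,281.60.

$285.90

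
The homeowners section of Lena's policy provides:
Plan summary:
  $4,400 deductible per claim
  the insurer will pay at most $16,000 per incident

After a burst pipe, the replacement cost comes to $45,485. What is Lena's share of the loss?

$29,485

Less the $4,400 deductible: $45,485 − $4,400 = $41,085.
$41,085 exceeds the $16,000 limit, so the insurer pays the limit: $16,000.
The homeowner bears the rest of the original loss: $45,485 − $16,000 = $29,485.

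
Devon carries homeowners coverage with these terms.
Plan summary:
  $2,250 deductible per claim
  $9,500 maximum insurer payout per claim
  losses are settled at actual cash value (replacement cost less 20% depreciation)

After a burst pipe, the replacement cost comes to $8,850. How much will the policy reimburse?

Actual cash value after 20% depreciation: $8,850 × 80% = $7,080.
Less the $2,250 deductible: $7,080 − $2,250 = $4,830.
That's under the $9,500 cap, so the insurer reimburses the full $4,830.

$4,830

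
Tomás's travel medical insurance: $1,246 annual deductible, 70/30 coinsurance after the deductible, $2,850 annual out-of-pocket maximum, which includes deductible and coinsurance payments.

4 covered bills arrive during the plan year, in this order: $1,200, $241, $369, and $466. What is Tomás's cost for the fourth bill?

$139.80

Claim 1 ($1,200): entire amount goes to the deductible. Traveler owes $1,200 (running OOP $1,200).
Claim 2 ($241): deductible takes $46, $195 remains; coinsurance $195 × 30% = $58.50. Traveler owes $104.50 (running OOP $1,304.50).
Claim 3 ($369): deductible met; 30% of $369 = $110.70. Cost to traveler: $110.70. OOP to date $1,415.20.
Claim 4 ($466): deductible already satisfied, so traveler's share is 30% × $466 = $139.80. Traveler pays $139.80; OOP now $1,555.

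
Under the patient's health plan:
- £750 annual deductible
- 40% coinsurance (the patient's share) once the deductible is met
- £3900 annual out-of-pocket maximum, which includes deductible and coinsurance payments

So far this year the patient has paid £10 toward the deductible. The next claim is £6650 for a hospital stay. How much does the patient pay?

£10 of the £750 deductible is already met, leaving £740.
The remaining £5910 (= £6650 − £740) moves to coinsurance.
Coinsurance: £5910 × 40% = £2364.
So the patient owes £740 + £2364 = £3104 before any cap.
Total out-of-pocket so far would be £10 + £3104 = £3114, below the £3900 cap — no reduction.

£3104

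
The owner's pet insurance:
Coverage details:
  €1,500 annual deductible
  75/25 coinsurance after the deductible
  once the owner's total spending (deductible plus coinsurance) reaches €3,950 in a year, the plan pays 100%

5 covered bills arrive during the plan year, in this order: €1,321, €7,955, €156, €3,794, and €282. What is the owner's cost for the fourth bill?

Bill 1, €1,321: entire amount goes to the deductible. Owner owes €1,321 (running OOP €1,321).
Bill 2, €7,955: deductible takes €179, €7,776 remains; owner's 25% is €1,944. Owner pays €2,123; OOP now €3,444.
Bill 3, €156: deductible already satisfied, so owner's share is 25% × €156 = €39. Owner owes €39 (running OOP €3,483).
Bill 4, €3,794: deductible met; 25% of €3,794 = €948.50. OOP would hit €4,431.50 > €3,950, so the cap limits the owner to €3,950 − €3,483 = €467.

€467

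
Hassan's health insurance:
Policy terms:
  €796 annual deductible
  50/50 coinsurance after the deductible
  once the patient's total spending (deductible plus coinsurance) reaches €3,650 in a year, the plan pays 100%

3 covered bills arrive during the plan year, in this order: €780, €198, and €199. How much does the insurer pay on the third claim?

Bill 1, €780: fully absorbed by the deductible. Patient owes €780 (running OOP €780). Plan pays €780 − €780 = €0.
Bill 2, €198: €16 to deductible, leaving €182; coinsurance €182 × 50% = €91. Patient owes €107 (running OOP €887). Insurer: €198 − €107 = €91.
Bill 3, €199: deductible already satisfied, so patient's share is 50% × €199 = €99.50. Patient pays €99.50; OOP now €986.50. Plan pays €199 − €99.50 = €99.50.

€99.50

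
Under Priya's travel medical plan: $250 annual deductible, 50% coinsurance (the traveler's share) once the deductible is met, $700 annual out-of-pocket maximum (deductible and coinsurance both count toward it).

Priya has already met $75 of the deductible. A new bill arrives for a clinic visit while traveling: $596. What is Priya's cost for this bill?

$385.50

Deductible still to meet: $250 − $75 = $175.
The remaining $421 (= $596 − $175) moves to coinsurance.
50% of $421 = $210.50 falls to the traveler.
That puts the traveler's cost at $175 + $210.50 = $385.50 before any cap.
Cumulative spending $75 + $385.50 = $460.50 stays under the $700 maximum.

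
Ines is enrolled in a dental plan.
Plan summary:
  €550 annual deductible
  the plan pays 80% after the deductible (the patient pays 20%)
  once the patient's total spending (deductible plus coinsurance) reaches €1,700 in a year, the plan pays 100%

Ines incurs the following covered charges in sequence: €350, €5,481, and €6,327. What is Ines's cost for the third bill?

€93.80

Claim 1 (€350): entire amount goes to the deductible. Patient pays €350; OOP now €350.
Claim 2 (€5,481): deductible takes €200, €5,281 remains; patient's 20% is €1,056.20. Patient pays €1,256.20; OOP now €1,606.20.
Claim 3 (€6,327): deductible met; 20% of €6,327 = €1,265.40. That would push OOP to €2,871.60, over the €1,700 cap, so patient pays €1,700 − €1,606.20 = €93.80.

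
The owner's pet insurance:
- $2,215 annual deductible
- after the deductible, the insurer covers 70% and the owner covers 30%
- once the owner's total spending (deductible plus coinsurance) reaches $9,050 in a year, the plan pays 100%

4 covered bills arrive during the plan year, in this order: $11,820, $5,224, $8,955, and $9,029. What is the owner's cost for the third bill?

$2,386.30

Claim 1 ($11,820): $2,215 to deductible, leaving $9,605; coinsurance $9,605 × 30% = $2,881.50. Cost to owner: $5,096.50. OOP to date $5,096.50.
Claim 2 ($5,224): 30% coinsurance on $5,224 = $1,567.20. Owner pays $1,567.20; OOP now $6,663.70.
Claim 3 ($8,955): deductible met; 30% of $8,955 = $2,686.50. Adding that to $6,663.70 gives $9,350.20, past the $9,050 cap; owner pays only $9,050 − $6,663.70 = $2,386.30.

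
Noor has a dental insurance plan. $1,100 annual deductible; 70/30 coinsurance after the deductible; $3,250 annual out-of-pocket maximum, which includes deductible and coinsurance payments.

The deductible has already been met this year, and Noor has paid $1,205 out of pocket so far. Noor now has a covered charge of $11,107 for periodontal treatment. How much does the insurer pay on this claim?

$9,062

With the deductible met, the entire $11,107 is subject to coinsurance.
Patient's 30% share of $11,107 is $3,332.10.
Adding $3,332.10 to the $1,205 already spent would give $4,537.10, which exceeds the $3,250 cap; the patient pays just $3,250 − $1,205 = $2,045.
The insurer covers the remainder: $11,107 − $2,045 = $9,062.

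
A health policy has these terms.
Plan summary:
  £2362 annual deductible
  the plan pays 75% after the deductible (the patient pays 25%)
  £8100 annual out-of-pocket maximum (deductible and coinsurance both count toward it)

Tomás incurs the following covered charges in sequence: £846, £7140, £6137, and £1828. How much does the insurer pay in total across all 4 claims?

£10191.75

Bill 1, £846: all of it applies to the deductible. Patient owes £846 (running OOP £846). Insurer: £846 − £846 = £0.
Bill 2, £7140: deductible takes £1516, £5624 remains; 25% of £5624 = £1406. Patient owes £2922 (running OOP £3768). Plan pays £7140 − £2922 = £4218.
Bill 3, £6137: deductible met; 25% of £6137 = £1534.25. Cost to patient: £1534.25. OOP to date £5302.25. Insurer: £6137 − £1534.25 = £4602.75.
Bill 4, £1828: deductible met; 25% of £1828 = £457. Patient pays £457; OOP now £5759.25. Plan pays £1828 − £457 = £1371.
Insurer total = bills − patient's total = £15951 − £5759.25 = £10191.75.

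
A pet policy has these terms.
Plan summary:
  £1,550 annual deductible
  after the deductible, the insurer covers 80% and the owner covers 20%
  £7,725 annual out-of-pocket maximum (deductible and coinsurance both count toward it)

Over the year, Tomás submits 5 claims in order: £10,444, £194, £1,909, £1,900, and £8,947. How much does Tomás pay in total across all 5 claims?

£5,918.80

Claim 1 (£10,444): deductible takes £1,550, £8,894 remains; owner's 20% is £1,778.80. Owner pays £3,328.80; OOP now £3,328.80.
Claim 2 (£194): deductible met; 20% of £194 = £38.80. Owner owes £38.80 (running OOP £3,367.60).
Claim 3 (£1,909): deductible already satisfied, so owner's share is 20% × £1,909 = £381.80. Cost to owner: £381.80. OOP to date £3,749.40.
Claim 4 (£1,900): 20% coinsurance on £1,900 = £380. Cost to owner: £380. OOP to date £4,129.40.
Claim 5 (£8,947): deductible met; 20% of £8,947 = £1,789.40. Cost to owner: £1,789.40. OOP to date £5,918.80.
Total paid by the owner: £3,328.80 + £38.80 + £381.80 + £380 + £1,789.40 = £5,918.80.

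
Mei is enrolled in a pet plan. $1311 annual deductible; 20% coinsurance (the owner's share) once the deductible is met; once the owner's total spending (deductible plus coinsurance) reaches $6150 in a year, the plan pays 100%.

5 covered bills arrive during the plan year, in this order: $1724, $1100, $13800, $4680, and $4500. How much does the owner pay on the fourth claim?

Claim 1 — $1724: $1311 to deductible, leaving $413; coinsurance $413 × 20% = $82.60. Owner owes $1393.60 (running OOP $1393.60).
Claim 2 — $1100: deductible already satisfied, so owner's share is 20% × $1100 = $220. Owner pays $220; OOP now $1613.60.
Claim 3 — $13800: 20% coinsurance on $13800 = $2760. Owner pays $2760; OOP now $4373.60.
Claim 4 — $4680: deductible already satisfied, so owner's share is 20% × $4680 = $936. Owner owes $936 (running OOP $5309.60).

$936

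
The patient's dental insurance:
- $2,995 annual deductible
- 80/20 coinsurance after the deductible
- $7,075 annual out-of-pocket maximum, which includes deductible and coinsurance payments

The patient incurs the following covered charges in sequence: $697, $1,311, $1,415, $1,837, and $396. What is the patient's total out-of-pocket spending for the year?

Claim 1 ($697): fully absorbed by the deductible. Patient owes $697 (running OOP $697).
Claim 2 ($1,311): all of it applies to the deductible. Cost to patient: $1,311. OOP to date $2,008.
Claim 3 ($1,415): $987 to deductible, leaving $428; patient's 20% is $85.60. Patient owes $1,072.60 (running OOP $3,080.60).
Claim 4 ($1,837): deductible already satisfied, so patient's share is 20% × $1,837 = $367.40. Patient owes $367.40 (running OOP $3,448).
Claim 5 ($396): deductible already satisfied, so patient's share is 20% × $396 = $79.20. Patient pays $79.20; OOP now $3,527.20.
Summing the patient's payments: $697 + $1,311 + $1,072.60 + $367.40 + $79.20 = $3,527.20.

$3,527.20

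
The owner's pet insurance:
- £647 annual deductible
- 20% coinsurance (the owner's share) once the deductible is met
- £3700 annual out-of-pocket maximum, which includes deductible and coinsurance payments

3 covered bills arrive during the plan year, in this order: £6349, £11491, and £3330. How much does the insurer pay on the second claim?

£9578.40

Claim 1 (£6349): £647 to deductible, leaving £5702; owner's 20% is £1140.40. Cost to owner: £1787.40. OOP to date £1787.40. Plan pays £6349 − £1787.40 = £4561.60.
Claim 2 (£11491): deductible met; 20% of £11491 = £2298.20. OOP would hit £4085.60 > £3700, so the cap limits the owner to £3700 − £1787.40 = £1912.60. Insurer: £11491 − £1912.60 = £9578.40.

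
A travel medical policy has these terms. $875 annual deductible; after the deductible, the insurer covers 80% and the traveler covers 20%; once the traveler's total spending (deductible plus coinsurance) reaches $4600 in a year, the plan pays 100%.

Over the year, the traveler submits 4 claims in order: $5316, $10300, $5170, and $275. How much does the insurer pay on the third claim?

$4393.20

Bill 1, $5316: deductible takes $875, $4441 remains; traveler's 20% is $888.20. Cost to traveler: $1763.20. OOP to date $1763.20. Insurer: $5316 − $1763.20 = $3552.80.
Bill 2, $10300: 20% coinsurance on $10300 = $2060. Cost to traveler: $2060. OOP to date $3823.20. Plan pays $10300 − $2060 = $8240.
Bill 3, $5170: deductible already satisfied, so traveler's share is 20% × $5170 = $1034. OOP would hit $4857.20 > $4600, so the cap limits the traveler to $4600 − $3823.20 = $776.80. Plan pays $5170 − $776.80 = $4393.20.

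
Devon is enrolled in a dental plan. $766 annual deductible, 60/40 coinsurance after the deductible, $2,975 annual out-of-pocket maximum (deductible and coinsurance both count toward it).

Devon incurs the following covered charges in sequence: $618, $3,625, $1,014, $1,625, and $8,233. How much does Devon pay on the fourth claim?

Claim 1 ($618): all of it applies to the deductible. Patient owes $618 (running OOP $618).
Claim 2 ($3,625): $148 to deductible, leaving $3,477; patient's 40% is $1,390.80. Patient owes $1,538.80 (running OOP $2,156.80).
Claim 3 ($1,014): deductible met; 40% of $1,014 = $405.60. Patient pays $405.60; OOP now $2,562.40.
Claim 4 ($1,625): deductible met; 40% of $1,625 = $650. Adding that to $2,562.40 gives $3,212.40, past the $2,975 cap; patient pays only $2,975 − $2,562.40 = $412.60.

$412.60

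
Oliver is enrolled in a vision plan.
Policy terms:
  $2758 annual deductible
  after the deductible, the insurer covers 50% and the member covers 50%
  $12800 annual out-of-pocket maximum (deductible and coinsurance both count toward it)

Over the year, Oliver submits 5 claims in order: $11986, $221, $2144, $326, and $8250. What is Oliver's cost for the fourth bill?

Claim 1 — $11986: deductible takes $2758, $9228 remains; member's 50% is $4614. Member owes $7372 (running OOP $7372).
Claim 2 — $221: deductible already satisfied, so member's share is 50% × $221 = $110.50. Member owes $110.50 (running OOP $7482.50).
Claim 3 — $2144: 50% coinsurance on $2144 = $1072. Cost to member: $1072. OOP to date $8554.50.
Claim 4 — $326: 50% coinsurance on $326 = $163. Member pays $163; OOP now $8717.50.

$163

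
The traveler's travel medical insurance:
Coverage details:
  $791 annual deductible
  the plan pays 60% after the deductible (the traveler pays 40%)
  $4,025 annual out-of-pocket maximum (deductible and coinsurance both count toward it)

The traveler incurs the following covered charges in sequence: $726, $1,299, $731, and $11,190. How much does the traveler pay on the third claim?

$292.40

Bill 1, $726: entire amount goes to the deductible. Traveler pays $726; OOP now $726.
Bill 2, $1,299: $65 to deductible, leaving $1,234; traveler's 40% is $493.60. Cost to traveler: $558.60. OOP to date $1,284.60.
Bill 3, $731: deductible already satisfied, so traveler's share is 40% × $731 = $292.40. Traveler owes $292.40 (running OOP $1,577).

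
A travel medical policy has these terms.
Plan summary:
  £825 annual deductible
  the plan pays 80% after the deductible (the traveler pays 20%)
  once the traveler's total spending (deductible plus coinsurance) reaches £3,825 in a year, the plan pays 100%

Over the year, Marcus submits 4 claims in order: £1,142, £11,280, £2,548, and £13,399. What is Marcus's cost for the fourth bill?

#1 (£1,142): £825 finishes the deductible; £317 goes to coinsurance; 20% of £317 = £63.40. Traveler pays £888.40; OOP now £888.40.
#2 (£11,280): deductible met; 20% of £11,280 = £2,256. Cost to traveler: £2,256. OOP to date £3,144.40.
#3 (£2,548): 20% coinsurance on £2,548 = £509.60. Traveler owes £509.60 (running OOP £3,654).
#4 (£13,399): 20% coinsurance on £13,399 = £2,679.80. OOP would hit £6,333.80 > £3,825, so the cap limits the traveler to £3,825 − £3,654 = £171.

£171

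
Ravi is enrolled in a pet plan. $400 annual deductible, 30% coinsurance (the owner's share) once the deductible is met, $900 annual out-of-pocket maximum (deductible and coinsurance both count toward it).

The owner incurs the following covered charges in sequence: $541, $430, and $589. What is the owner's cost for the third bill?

Bill 1, $541: $400 to deductible, leaving $141; coinsurance $141 × 30% = $42.30. Cost to owner: $442.30. OOP to date $442.30.
Bill 2, $430: deductible already satisfied, so owner's share is 30% × $430 = $129. Owner pays $129; OOP now $571.30.
Bill 3, $589: deductible already satisfied, so owner's share is 30% × $589 = $176.70. Cost to owner: $176.70. OOP to date $748.

$176.70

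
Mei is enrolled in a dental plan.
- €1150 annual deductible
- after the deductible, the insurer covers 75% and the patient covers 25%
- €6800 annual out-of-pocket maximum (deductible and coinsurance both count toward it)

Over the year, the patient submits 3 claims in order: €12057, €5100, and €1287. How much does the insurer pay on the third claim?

#1 (€12057): deductible takes €1150, €10907 remains; 25% of €10907 = €2726.75. Patient pays €3876.75; OOP now €3876.75. Plan pays €12057 − €3876.75 = €8180.25.
#2 (€5100): deductible already satisfied, so patient's share is 25% × €5100 = €1275. Patient pays €1275; OOP now €5151.75. Plan pays €5100 − €1275 = €3825.
#3 (€1287): deductible already satisfied, so patient's share is 25% × €1287 = €321.75. Patient owes €321.75 (running OOP €5473.50). Insurer: €1287 − €321.75 = €965.25.

€965.25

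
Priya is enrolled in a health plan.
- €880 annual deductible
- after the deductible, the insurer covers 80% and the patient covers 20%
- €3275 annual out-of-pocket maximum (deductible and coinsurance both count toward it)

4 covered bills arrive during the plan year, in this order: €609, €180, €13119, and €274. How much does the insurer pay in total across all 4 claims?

€10907

Claim 1 (€609): all of it applies to the deductible. Patient owes €609 (running OOP €609). Insurer: €609 − €609 = €0.
Claim 2 (€180): fully absorbed by the deductible. Patient pays €180; OOP now €789. Plan pays €180 − €180 = €0.
Claim 3 (€13119): €91 to deductible, leaving €13028; 20% of €13028 = €2605.60. Deductible plus coinsurance: €91 + €2605.60 = €2696.60. OOP would hit €3485.60 > €3275, so the cap limits the patient to €3275 − €789 = €2486. Insurer: €13119 − €2486 = €10633.
Claim 4 (€274): 20% coinsurance on €274 = €54.80. OOP would hit €3329.80 > €3275, so the cap limits the patient to €3275 − €3275 = €0. Plan pays €274 − €0 = €274.
Insurer total: €0 + €0 + €10633 + €274 = €10907.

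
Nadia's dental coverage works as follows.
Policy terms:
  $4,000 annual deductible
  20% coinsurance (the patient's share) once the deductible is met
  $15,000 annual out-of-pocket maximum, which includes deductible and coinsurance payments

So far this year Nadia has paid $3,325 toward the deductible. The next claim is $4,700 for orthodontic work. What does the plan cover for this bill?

$3,220

$3,325 of the $4,000 deductible is already met, leaving $675.
After the $675 deductible portion, $4,700 − $675 = $4,025 is subject to coinsurance.
Patient's 20% share of $4,025 is $805.
So the patient owes $675 + $805 = $1,480 before any cap.
Cumulative spending $3,325 + $1,480 = $4,805 stays under the $15,000 maximum.
The plan picks up $4,700 − $1,480 = $3,220.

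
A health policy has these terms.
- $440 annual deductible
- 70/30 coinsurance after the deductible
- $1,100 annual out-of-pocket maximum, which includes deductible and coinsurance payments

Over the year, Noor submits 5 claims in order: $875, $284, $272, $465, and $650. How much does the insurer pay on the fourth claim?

#1 ($875): $440 finishes the deductible; $435 goes to coinsurance; coinsurance $435 × 30% = $130.50. Cost to patient: $570.50. OOP to date $570.50. Insurer: $875 − $570.50 = $304.50.
#2 ($284): 30% coinsurance on $284 = $85.20. Cost to patient: $85.20. OOP to date $655.70. Insurer: $284 − $85.20 = $198.80.
#3 ($272): deductible met; 30% of $272 = $81.60. Patient owes $81.60 (running OOP $737.30). Plan pays $272 − $81.60 = $190.40.
#4 ($465): deductible met; 30% of $465 = $139.50. Cost to patient: $139.50. OOP to date $876.80. Insurer: $465 − $139.50 = $325.50.

$325.50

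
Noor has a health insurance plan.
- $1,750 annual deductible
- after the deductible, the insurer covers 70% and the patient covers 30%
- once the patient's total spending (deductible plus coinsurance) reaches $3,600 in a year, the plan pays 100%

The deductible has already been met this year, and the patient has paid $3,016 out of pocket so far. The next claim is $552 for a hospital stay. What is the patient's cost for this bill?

With the deductible met, the entire $552 is subject to coinsurance.
30% of $552 = $165.60 falls to the patient.
Total out-of-pocket so far would be $3,016 + $165.60 = $3,181.60, below the $3,600 cap — no reduction.

$165.60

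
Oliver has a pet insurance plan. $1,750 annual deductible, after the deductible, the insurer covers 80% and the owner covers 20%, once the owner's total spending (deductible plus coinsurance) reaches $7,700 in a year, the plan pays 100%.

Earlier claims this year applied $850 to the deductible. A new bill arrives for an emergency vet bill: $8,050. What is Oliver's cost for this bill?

$2,330

$850 of the $1,750 deductible is already met, leaving $900.
After the $900 deductible portion, $8,050 − $900 = $7,150 is subject to coinsurance.
20% of $7,150 = $1,430 falls to the owner.
So the owner owes $900 + $1,430 = $2,330 before any cap.
Total out-of-pocket so far would be $850 + $2,330 = $3,180, below the $7,700 cap — no reduction.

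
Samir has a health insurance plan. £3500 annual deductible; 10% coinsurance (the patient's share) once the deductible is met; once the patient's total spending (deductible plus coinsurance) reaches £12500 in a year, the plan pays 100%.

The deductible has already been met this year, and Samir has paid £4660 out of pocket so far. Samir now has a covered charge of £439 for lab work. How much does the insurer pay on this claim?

The deductible is already satisfied, so the full bill goes to coinsurance.
10% of £439 = £43.90 falls to the patient.
Cumulative spending £4660 + £43.90 = £4703.90 stays under the £12500 maximum.
Insurer pays the balance: £439 − £43.90 = £395.10.

£395.10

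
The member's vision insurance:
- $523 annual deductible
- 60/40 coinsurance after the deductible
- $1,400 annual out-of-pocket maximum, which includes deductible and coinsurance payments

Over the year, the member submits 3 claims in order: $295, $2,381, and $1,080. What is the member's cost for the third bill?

$15.80

Claim 1 — $295: entire amount goes to the deductible. Member pays $295; OOP now $295.
Claim 2 — $2,381: $228 finishes the deductible; $2,153 goes to coinsurance; member's 40% is $861.20. Member pays $1,089.20; OOP now $1,384.20.
Claim 3 — $1,080: deductible met; 40% of $1,080 = $432. OOP would hit $1,816.20 > $1,400, so the cap limits the member to $1,400 − $1,384.20 = $15.80.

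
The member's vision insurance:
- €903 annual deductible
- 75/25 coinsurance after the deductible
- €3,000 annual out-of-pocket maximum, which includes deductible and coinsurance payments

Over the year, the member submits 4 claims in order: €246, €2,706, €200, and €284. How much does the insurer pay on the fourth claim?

€213

Bill 1, €246: entire amount goes to the deductible. Member pays €246; OOP now €246. Plan pays €246 − €246 = €0.
Bill 2, €2,706: €657 to deductible, leaving €2,049; coinsurance €2,049 × 25% = €512.25. Member owes €1,169.25 (running OOP €1,415.25). Insurer: €2,706 − €1,169.25 = €1,536.75.
Bill 3, €200: 25% coinsurance on €200 = €50. Member owes €50 (running OOP €1,465.25). Plan pays €200 − €50 = €150.
Bill 4, €284: deductible met; 25% of €284 = €71. Cost to member: €71. OOP to date €1,536.25. Plan pays €284 − €71 = €213.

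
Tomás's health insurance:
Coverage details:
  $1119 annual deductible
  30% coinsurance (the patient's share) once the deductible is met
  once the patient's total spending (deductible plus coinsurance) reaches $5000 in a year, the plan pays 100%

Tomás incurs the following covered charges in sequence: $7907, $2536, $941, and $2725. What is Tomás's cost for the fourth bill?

$801.50

Claim 1 — $7907: $1119 to deductible, leaving $6788; patient's 30% is $2036.40. Patient pays $3155.40; OOP now $3155.40.
Claim 2 — $2536: deductible already satisfied, so patient's share is 30% × $2536 = $760.80. Cost to patient: $760.80. OOP to date $3916.20.
Claim 3 — $941: deductible met; 30% of $941 = $282.30. Cost to patient: $282.30. OOP to date $4198.50.
Claim 4 — $2725: deductible already satisfied, so patient's share is 30% × $2725 = $817.50. Adding that to $4198.50 gives $5016, past the $5000 cap; patient pays only $5000 − $4198.50 = $801.50.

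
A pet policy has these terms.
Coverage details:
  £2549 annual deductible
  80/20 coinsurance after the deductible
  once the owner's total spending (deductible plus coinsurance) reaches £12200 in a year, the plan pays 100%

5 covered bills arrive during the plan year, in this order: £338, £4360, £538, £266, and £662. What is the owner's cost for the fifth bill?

£132.40

Claim 1 (£338): entire amount goes to the deductible. Cost to owner: £338. OOP to date £338.
Claim 2 (£4360): £2211 to deductible, leaving £2149; owner's 20% is £429.80. Owner pays £2640.80; OOP now £2978.80.
Claim 3 (£538): deductible already satisfied, so owner's share is 20% × £538 = £107.60. Cost to owner: £107.60. OOP to date £3086.40.
Claim 4 (£266): deductible met; 20% of £266 = £53.20. Owner pays £53.20; OOP now £3139.60.
Claim 5 (£662): deductible met; 20% of £662 = £132.40. Owner pays £132.40; OOP now £3272.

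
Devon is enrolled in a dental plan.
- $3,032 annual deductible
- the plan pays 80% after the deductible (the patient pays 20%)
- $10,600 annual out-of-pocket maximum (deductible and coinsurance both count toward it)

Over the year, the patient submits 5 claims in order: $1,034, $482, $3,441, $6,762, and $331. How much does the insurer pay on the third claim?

Claim 1 ($1,034): entire amount goes to the deductible. Patient pays $1,034; OOP now $1,034. Insurer: $1,034 − $1,034 = $0.
Claim 2 ($482): fully absorbed by the deductible. Cost to patient: $482. OOP to date $1,516. Plan pays $482 − $482 = $0.
Claim 3 ($3,441): deductible takes $1,516, $1,925 remains; coinsurance $1,925 × 20% = $385. Cost to patient: $1,901. OOP to date $3,417. Plan pays $3,441 − $1,901 = $1,540.

$1,540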